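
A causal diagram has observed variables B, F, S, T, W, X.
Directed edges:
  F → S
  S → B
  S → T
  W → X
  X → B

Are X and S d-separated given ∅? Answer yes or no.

Bayes-Ball from X | ∅ reaches {B,W}.
S ∉ reach(X|∅) ⇒ X ⊥ S | ∅.

Yes — X ⊥ S | ∅.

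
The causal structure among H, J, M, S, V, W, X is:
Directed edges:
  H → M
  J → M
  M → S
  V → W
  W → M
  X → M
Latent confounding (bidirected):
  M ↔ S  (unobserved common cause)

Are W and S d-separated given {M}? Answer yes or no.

Bayes-Ball from W | {M} reaches {H,J,S,V,X}.
S ∈ reach(W|{M}) ⇒ W ⊥̸ S | {M}.

No — W and S are d-connected given {M}.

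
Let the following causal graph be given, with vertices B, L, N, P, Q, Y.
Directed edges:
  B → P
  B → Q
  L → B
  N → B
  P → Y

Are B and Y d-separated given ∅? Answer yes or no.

No — B and Y are d-connected given ∅.

Bayes-Ball from B | ∅ reaches {L,N,P,Q,Y}.
Y ∈ reach(B|∅) ⇒ B ⊥̸ Y | ∅.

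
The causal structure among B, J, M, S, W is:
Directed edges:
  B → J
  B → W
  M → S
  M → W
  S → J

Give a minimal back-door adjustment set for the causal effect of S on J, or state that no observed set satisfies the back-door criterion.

S→J: minimal back-door set ∅.

desc(S)\{S}={J}; candidates ⊆ {B,M,W}.
∅: S⊥J given ∅ in G with S→· removed — back-door holds.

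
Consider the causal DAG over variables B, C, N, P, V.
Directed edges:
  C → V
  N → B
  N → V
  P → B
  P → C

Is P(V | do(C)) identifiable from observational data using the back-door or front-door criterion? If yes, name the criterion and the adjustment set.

P(V|do(C)): backdoor, adjust for ∅.

desc(C)\{C}={V}; candidates ⊆ {B,N,P}.
∅: C⊥V given ∅ in G with C→· removed — back-door holds.
P(V|do(C)) = P(V|C) — no adjustment needed.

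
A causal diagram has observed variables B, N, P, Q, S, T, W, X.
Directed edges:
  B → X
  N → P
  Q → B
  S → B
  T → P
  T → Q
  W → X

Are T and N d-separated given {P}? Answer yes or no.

Bayes-Ball from T | {P} reaches {B,N,Q,X}.
N ∈ reach(T|{P}) ⇒ T ⊥̸ N | {P}.

No — T and N are d-connected given {P}.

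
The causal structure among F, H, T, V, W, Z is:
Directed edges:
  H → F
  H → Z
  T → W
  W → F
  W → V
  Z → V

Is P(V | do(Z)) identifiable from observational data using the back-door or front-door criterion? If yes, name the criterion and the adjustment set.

desc(Z)\{Z}={V}; candidates ⊆ {F,H,T,W}.
∅: Z⊥V given ∅ in G with Z→· removed — back-door holds.
P(V|do(Z)) = P(V|Z) — no adjustment needed.

P(V|do(Z)): backdoor, adjust for ∅.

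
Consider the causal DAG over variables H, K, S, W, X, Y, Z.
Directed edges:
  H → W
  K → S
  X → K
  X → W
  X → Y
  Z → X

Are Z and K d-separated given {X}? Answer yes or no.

Bayes-Ball from Z | {X} reaches ∅.
K ∉ reach(Z|{X}) ⇒ Z ⊥ K | {X}.

Yes — Z ⊥ K | {X}.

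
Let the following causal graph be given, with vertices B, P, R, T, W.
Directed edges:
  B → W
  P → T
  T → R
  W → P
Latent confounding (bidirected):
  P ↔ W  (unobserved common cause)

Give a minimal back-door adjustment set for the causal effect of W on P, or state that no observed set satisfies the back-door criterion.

desc(W)\{W}={P,R,T}; candidates ⊆ {B}.
W↔P: latent back-door arc(s) into W.
size 0: {}; under {} W still reaches {B,P,R,T} ∋ P.
size 1: {B}; under {B} W still reaches {P,R,T} ∋ P.
W↔P cannot be blocked by any observed set — no back-door set.

W→P: no observed back-door set.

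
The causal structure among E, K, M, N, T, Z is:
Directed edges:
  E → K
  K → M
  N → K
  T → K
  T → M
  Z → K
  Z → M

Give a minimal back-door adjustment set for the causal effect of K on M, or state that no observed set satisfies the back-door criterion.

K→M: minimal back-door set {T, Z}.

desc(K)\{K}={M}; candidates ⊆ {E,N,T,Z}.
size 0: {}; under {} K still reaches {E,M,N,T,Z} ∋ M.
size 1: {E}, {N}, {T} …(+1); under {E} K still reaches {M,N,T,Z} ∋ M.
{T,Z}: K⊥M given {T,Z} in G with K→· removed — back-door holds.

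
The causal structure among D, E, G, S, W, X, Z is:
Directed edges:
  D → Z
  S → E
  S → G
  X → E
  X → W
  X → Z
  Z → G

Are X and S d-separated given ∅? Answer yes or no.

Bayes-Ball from X | ∅ reaches {E,G,W,Z}.
S ∉ reach(X|∅) ⇒ X ⊥ S | ∅.

Yes — X ⊥ S | ∅.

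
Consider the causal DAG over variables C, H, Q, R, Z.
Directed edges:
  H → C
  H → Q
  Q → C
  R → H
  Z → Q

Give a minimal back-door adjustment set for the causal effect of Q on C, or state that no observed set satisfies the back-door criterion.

desc(Q)\{Q}={C}; candidates ⊆ {H,R,Z}.
size 0: {}; under {} Q still reaches {C,H,R,Z} ∋ C.
{H}: Q⊥C given {H} in G with Q→· removed — back-door holds.

Q→C: minimal back-door set {H}.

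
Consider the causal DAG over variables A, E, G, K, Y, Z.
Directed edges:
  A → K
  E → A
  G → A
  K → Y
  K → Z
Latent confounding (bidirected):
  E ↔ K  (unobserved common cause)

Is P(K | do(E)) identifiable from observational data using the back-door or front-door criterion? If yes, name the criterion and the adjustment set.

desc(E)\{E}={A,K,Y,Z}; candidates ⊆ {G}.
E↔K: latent back-door arc(s) into E.
size 0: {}; under {} E still reaches {K,Y,Z} ∋ K.
size 1: {G}; under {G} E still reaches {K,Y,Z} ∋ K.
E↔K cannot be blocked by any observed set — no back-door set.
{A}: (i) intercepts every directed E→K path; (ii) no back-door E→{A}; (iii) {E} blocks every back-door {A}→K. Front-door holds.
P(K|do(E)) = Σ_{A} P(A|E) Σ_{E'} P(K|A,E')P(E').

P(K|do(E)): frontdoor, adjust for {A}.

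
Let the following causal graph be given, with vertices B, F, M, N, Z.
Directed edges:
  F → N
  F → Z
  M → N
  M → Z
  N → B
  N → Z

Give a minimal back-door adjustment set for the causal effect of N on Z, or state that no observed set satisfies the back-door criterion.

desc(N)\{N}={B,Z}; candidates ⊆ {F,M}.
size 0: {}; under {} N still reaches {F,M,Z} ∋ Z.
size 1: {F}, {M}; under {F} N still reaches {M,Z} ∋ Z.
{F,M}: N⊥Z given {F,M} in G with N→· removed — back-door holds.

N→Z: minimal back-door set {F, M}.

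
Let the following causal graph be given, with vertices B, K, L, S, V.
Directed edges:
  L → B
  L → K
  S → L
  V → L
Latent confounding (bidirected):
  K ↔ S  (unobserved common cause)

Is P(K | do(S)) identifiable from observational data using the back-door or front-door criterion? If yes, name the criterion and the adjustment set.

desc(S)\{S}={B,K,L}; candidates ⊆ {V}.
S↔K: latent back-door arc(s) into S.
size 0: {}; under {} S still reaches {K} ∋ K.
size 1: {V}; under {V} S still reaches {K} ∋ K.
S↔K cannot be blocked by any observed set — no back-door set.
{L}: (i) intercepts every directed S→K path; (ii) no back-door S→{L}; (iii) {S} blocks every back-door {L}→K. Front-door holds.
P(K|do(S)) = Σ_{L} P(L|S) Σ_{S'} P(K|L,S')P(S').

P(K|do(S)): frontdoor, adjust for {L}.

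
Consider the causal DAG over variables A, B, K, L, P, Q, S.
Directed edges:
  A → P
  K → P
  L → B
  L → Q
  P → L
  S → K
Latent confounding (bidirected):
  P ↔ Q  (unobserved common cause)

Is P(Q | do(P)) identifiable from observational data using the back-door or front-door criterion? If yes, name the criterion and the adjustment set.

desc(P)\{P}={B,L,Q}; candidates ⊆ {A,K,S}.
P↔Q: latent back-door arc(s) into P.
size 0: {}; under {} P still reaches {A,K,Q,S} ∋ Q.
size 1: {A}, {K}, {S}; under {A} P still reaches {K,Q,S} ∋ Q.
size 2: {A,K}, {A,S}, {K,S}; under {A,K} P still reaches {Q} ∋ Q.
P↔Q cannot be blocked by any observed set — no back-door set.
{L}: (i) intercepts every directed P→Q path; (ii) no back-door P→{L}; (iii) {P} blocks every back-door {L}→Q. Front-door holds.
P(Q|do(P)) = Σ_{L} P(L|P) Σ_{P'} P(Q|L,P')P(P').

P(Q|do(P)): frontdoor, adjust for {L}.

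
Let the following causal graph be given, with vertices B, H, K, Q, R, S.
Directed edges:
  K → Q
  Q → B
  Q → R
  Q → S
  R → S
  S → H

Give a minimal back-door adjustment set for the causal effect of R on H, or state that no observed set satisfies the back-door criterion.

R→H: minimal back-door set {Q}.

desc(R)\{R}={H,S}; candidates ⊆ {B,K,Q}.
size 0: {}; under {} R still reaches {B,H,K,Q,S} ∋ H.
{Q}: R⊥H given {Q} in G with R→· removed — back-door holds.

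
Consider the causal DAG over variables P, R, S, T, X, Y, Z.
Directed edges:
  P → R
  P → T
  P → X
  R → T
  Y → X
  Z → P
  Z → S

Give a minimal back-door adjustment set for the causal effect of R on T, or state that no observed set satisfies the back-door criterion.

desc(R)\{R}={T}; candidates ⊆ {P,S,X,Y,Z}.
size 0: {}; under {} R still reaches {P,S,T,X,Z} ∋ T.
{P}: R⊥T given {P} in G with R→· removed — back-door holds.

R→T: minimal back-door set {P}.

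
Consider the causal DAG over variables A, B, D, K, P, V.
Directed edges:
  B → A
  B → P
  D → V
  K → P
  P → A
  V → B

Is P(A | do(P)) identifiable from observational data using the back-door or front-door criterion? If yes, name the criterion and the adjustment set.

P(A|do(P)): backdoor, adjust for {B}.

desc(P)\{P}={A}; candidates ⊆ {B,D,K,V}.
size 0: {}; under {} P still reaches {A,B,D,K,V} ∋ A.
{B}: P⊥A given {B} in G with P→· removed — back-door holds.
P(A|do(P)) = Σ_{B} P(A|P,B)·P(B).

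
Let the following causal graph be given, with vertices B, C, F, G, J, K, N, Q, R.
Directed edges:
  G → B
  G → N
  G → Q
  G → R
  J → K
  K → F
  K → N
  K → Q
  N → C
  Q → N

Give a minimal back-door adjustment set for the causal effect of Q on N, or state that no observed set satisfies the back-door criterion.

Q→N: minimal back-door set {G, K}.

desc(Q)\{Q}={C,N}; candidates ⊆ {B,F,G,J,K,R}.
size 0: {}; under {} Q still reaches {B,C,F,G,J,K,N,R} ∋ N.
size 1: {B}, {F}, {G} …(+3); under {B} Q still reaches {C,F,G,J,K,N,R} ∋ N.
{G,K}: Q⊥N given {G,K} in G with Q→· removed — back-door holds.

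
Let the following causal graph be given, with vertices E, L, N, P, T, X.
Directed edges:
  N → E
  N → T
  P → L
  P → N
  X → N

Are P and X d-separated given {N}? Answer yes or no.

No — P and X are d-connected given {N}.

Bayes-Ball from P | {N} reaches {L,X}.
X ∈ reach(P|{N}) ⇒ P ⊥̸ X | {N}.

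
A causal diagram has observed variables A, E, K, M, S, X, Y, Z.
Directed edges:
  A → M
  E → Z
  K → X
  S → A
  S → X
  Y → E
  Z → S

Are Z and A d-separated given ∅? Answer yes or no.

No — Z and A are d-connected given ∅.

Bayes-Ball from Z | ∅ reaches {A,E,M,S,X,Y}.
A ∈ reach(Z|∅) ⇒ Z ⊥̸ A | ∅.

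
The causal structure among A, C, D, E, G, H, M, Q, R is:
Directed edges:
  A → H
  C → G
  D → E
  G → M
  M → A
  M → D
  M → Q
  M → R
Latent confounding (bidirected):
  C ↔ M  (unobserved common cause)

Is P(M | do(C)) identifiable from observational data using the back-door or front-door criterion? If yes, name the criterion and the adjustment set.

desc(C)\{C}={A,D,E,G,H,M,Q,R}; candidates ⊆ {—}.
C↔M: latent back-door arc(s) into C.
size 0: {}; under {} C still reaches {A,D,E,H,M,Q,R} ∋ M.
C↔M cannot be blocked by any observed set — no back-door set.
{G}: (i) intercepts every directed C→M path; (ii) no back-door C→{G}; (iii) {C} blocks every back-door {G}→M. Front-door holds.
P(M|do(C)) = Σ_{G} P(G|C) Σ_{C'} P(M|G,C')P(C').

P(M|do(C)): frontdoor, adjust for {G}.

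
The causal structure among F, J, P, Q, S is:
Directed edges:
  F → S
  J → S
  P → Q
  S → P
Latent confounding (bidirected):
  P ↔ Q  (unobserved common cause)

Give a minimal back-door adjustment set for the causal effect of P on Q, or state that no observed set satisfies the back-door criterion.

desc(P)\{P}={Q}; candidates ⊆ {F,J,S}.
P↔Q: latent back-door arc(s) into P.
size 0: {}; under {} P still reaches {F,J,Q,S} ∋ Q.
size 1: {F}, {J}, {S}; under {F} P still reaches {J,Q,S} ∋ Q.
size 2: {F,J}, {F,S}, {J,S}; under {F,J} P still reaches {Q,S} ∋ Q.
P↔Q cannot be blocked by any observed set — no back-door set.

P→Q: no observed back-door set.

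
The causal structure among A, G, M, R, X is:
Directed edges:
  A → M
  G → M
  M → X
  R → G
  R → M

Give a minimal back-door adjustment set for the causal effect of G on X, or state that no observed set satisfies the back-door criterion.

desc(G)\{G}={M,X}; candidates ⊆ {A,R}.
size 0: {}; under {} G still reaches {M,R,X} ∋ X.
{R}: G⊥X given {R} in G with G→· removed — back-door holds.

G→X: minimal back-door set {R}.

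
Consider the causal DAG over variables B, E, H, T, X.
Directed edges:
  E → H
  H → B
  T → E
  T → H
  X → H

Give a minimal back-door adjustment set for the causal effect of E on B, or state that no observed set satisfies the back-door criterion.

desc(E)\{E}={B,H}; candidates ⊆ {T,X}.
size 0: {}; under {} E still reaches {B,H,T} ∋ B.
{T}: E⊥B given {T} in G with E→· removed — back-door holds.

E→B: minimal back-door set {T}.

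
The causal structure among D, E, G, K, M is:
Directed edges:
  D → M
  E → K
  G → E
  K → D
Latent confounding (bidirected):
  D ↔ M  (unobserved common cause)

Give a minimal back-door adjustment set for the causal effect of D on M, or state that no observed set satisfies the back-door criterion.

D→M: no observed back-door set.

desc(D)\{D}={M}; candidates ⊆ {E,G,K}.
D↔M: latent back-door arc(s) into D.
size 0: {}; under {} D still reaches {E,G,K,M} ∋ M.
size 1: {E}, {G}, {K}; under {E} D still reaches {K,M} ∋ M.
size 2: {E,G}, {E,K}, {G,K}; under {E,G} D still reaches {K,M} ∋ M.
D↔M cannot be blocked by any observed set — no back-door set.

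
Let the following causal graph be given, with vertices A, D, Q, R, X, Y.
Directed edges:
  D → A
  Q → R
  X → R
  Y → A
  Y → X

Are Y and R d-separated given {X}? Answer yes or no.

Bayes-Ball from Y | {X} reaches {A}.
R ∉ reach(Y|{X}) ⇒ Y ⊥ R | {X}.

Yes — Y ⊥ R | {X}.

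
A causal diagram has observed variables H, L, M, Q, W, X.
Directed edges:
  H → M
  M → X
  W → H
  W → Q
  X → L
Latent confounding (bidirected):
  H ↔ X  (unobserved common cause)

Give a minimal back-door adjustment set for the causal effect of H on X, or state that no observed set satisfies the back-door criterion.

H→X: no observed back-door set.

desc(H)\{H}={L,M,X}; candidates ⊆ {Q,W}.
H↔X: latent back-door arc(s) into H.
size 0: {}; under {} H still reaches {L,Q,W,X} ∋ X.
size 1: {Q}, {W}; under {Q} H still reaches {L,W,X} ∋ X.
size 2: {Q,W}; under {Q,W} H still reaches {L,X} ∋ X.
H↔X cannot be blocked by any observed set — no back-door set.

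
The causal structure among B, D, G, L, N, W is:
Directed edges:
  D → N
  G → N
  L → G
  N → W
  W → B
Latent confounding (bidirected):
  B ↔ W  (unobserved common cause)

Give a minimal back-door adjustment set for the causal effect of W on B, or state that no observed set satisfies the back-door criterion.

W→B: no observed back-door set.

desc(W)\{W}={B}; candidates ⊆ {D,G,L,N}.
W↔B: latent back-door arc(s) into W.
size 0: {}; under {} W still reaches {B,D,G,L,N} ∋ B.
size 1: {D}, {G}, {L} …(+1); under {D} W still reaches {B,G,L,N} ∋ B.
size 2: {D,G}, {D,L}, {D,N} …(+3); under {D,G} W still reaches {B,N} ∋ B.
W↔B cannot be blocked by any observed set — no back-door set.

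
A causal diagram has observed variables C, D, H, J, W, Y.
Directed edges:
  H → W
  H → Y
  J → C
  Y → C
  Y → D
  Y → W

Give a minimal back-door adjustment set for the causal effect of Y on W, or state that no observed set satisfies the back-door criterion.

Y→W: minimal back-door set {H}.

desc(Y)\{Y}={C,D,W}; candidates ⊆ {H,J}.
size 0: {}; under {} Y still reaches {H,W} ∋ W.
{H}: Y⊥W given {H} in G with Y→· removed — back-door holds.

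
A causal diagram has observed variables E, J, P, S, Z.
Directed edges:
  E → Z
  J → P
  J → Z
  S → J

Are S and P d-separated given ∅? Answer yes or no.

Bayes-Ball from S | ∅ reaches {J,P,Z}.
P ∈ reach(S|∅) ⇒ S ⊥̸ P | ∅.

No — S and P are d-connected given ∅.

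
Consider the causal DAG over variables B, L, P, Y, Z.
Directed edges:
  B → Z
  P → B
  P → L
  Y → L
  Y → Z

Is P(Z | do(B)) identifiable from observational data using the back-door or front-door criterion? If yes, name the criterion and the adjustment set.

P(Z|do(B)): backdoor, adjust for ∅.

desc(B)\{B}={Z}; candidates ⊆ {L,P,Y}.
∅: B⊥Z given ∅ in G with B→· removed — back-door holds.
P(Z|do(B)) = P(Z|B) — no adjustment needed.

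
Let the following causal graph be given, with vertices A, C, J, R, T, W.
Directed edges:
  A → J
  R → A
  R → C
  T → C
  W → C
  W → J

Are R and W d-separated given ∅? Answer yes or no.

Yes — R ⊥ W | ∅.

Bayes-Ball from R | ∅ reaches {A,C,J}.
W ∉ reach(R|∅) ⇒ R ⊥ W | ∅.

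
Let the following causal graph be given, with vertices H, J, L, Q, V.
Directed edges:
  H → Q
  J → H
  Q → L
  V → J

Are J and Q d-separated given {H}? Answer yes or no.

Yes — J ⊥ Q | {H}.

Bayes-Ball from J | {H} reaches {V}.
Q ∉ reach(J|{H}) ⇒ J ⊥ Q | {H}.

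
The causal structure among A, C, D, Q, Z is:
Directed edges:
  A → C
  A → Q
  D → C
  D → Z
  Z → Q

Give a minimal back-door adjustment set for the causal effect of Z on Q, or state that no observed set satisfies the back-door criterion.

desc(Z)\{Z}={Q}; candidates ⊆ {A,C,D}.
∅: Z⊥Q given ∅ in G with Z→· removed — back-door holds.

Z→Q: minimal back-door set ∅.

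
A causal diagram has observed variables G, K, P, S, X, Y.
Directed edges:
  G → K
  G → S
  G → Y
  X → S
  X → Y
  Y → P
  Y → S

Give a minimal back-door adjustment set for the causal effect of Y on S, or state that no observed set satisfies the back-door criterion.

Y→S: minimal back-door set {G, X}.

desc(Y)\{Y}={P,S}; candidates ⊆ {G,K,X}.
size 0: {}; under {} Y still reaches {G,K,S,X} ∋ S.
size 1: {G}, {K}, {X}; under {G} Y still reaches {S,X} ∋ S.
{G,X}: Y⊥S given {G,X} in G with Y→· removed — back-door holds.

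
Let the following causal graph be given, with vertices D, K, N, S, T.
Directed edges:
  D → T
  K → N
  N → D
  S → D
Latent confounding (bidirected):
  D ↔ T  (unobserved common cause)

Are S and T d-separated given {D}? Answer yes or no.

Bayes-Ball from S | {D} reaches {K,N,T}.
T ∈ reach(S|{D}) ⇒ S ⊥̸ T | {D}.

No — S and T are d-connected given {D}.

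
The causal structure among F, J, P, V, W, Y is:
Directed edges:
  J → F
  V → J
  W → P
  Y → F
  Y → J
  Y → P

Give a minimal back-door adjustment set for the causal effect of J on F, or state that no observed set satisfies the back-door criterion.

J→F: minimal back-door set {Y}.

desc(J)\{J}={F}; candidates ⊆ {P,V,W,Y}.
size 0: {}; under {} J still reaches {F,P,V,Y} ∋ F.
{Y}: J⊥F given {Y} in G with J→· removed — back-door holds.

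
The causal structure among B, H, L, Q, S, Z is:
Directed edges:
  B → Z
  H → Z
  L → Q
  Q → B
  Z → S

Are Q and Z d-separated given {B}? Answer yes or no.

Yes — Q ⊥ Z | {B}.

Bayes-Ball from Q | {B} reaches {L}.
Z ∉ reach(Q|{B}) ⇒ Q ⊥ Z | {B}.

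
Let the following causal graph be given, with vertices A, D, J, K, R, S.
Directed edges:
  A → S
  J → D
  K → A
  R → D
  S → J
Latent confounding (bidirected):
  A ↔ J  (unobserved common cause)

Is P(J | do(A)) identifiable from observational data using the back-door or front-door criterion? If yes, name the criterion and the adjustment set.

P(J|do(A)): frontdoor, adjust for {S}.

desc(A)\{A}={D,J,S}; candidates ⊆ {K,R}.
A↔J: latent back-door arc(s) into A.
size 0: {}; under {} A still reaches {D,J,K} ∋ J.
size 1: {K}, {R}; under {K} A still reaches {D,J} ∋ J.
size 2: {K,R}; under {K,R} A still reaches {D,J} ∋ J.
A↔J cannot be blocked by any observed set — no back-door set.
{S}: (i) intercepts every directed A→J path; (ii) no back-door A→{S}; (iii) {A} blocks every back-door {S}→J. Front-door holds.
P(J|do(A)) = Σ_{S} P(S|A) Σ_{A'} P(J|S,A')P(A').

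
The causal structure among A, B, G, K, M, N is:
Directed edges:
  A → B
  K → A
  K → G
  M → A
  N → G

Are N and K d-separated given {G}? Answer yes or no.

Bayes-Ball from N | {G} reaches {A,B,K}.
K ∈ reach(N|{G}) ⇒ N ⊥̸ K | {G}.

No — N and K are d-connected given {G}.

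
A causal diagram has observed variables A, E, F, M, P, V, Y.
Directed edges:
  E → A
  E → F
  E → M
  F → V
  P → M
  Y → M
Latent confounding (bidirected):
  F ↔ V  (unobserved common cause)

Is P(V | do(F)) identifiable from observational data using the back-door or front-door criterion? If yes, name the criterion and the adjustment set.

desc(F)\{F}={V}; candidates ⊆ {A,E,M,P,Y}.
F↔V: latent back-door arc(s) into F.
size 0: {}; under {} F still reaches {A,E,M,V} ∋ V.
size 1: {A}, {E}, {M} …(+2); under {A} F still reaches {E,M,V} ∋ V.
size 2: {A,E}, {A,M}, {A,P} …(+7); under {A,E} F still reaches {V} ∋ V.
F↔V cannot be blocked by any observed set — no back-door set.
No mediator lies on a directed F→…→V path.
Neither criterion identifies P(V|do(F)) in this graph.

P(V|do(F)): not identifiable (no BD/FD set).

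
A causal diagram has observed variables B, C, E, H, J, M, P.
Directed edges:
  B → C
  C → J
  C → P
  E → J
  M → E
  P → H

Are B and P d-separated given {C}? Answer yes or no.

Yes — B ⊥ P | {C}.

Bayes-Ball from B | {C} reaches ∅.
P ∉ reach(B|{C}) ⇒ B ⊥ P | {C}.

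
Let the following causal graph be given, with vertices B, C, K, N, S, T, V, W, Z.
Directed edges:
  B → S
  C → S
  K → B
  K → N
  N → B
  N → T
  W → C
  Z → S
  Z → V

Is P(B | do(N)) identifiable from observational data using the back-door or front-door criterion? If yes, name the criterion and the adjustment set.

desc(N)\{N}={B,S,T}; candidates ⊆ {C,K,V,W,Z}.
size 0: {}; under {} N still reaches {B,K,S} ∋ B.
{K}: N⊥B given {K} in G with N→· removed — back-door holds.
P(B|do(N)) = Σ_{K} P(B|N,K)·P(K).

P(B|do(N)): backdoor, adjust for {K}.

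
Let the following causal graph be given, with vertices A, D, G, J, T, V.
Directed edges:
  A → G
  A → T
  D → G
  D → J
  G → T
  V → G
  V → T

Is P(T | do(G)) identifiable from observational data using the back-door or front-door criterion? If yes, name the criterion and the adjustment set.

P(T|do(G)): backdoor, adjust for {A, V}.

desc(G)\{G}={T}; candidates ⊆ {A,D,J,V}.
size 0: {}; under {} G still reaches {A,D,J,T,V} ∋ T.
size 1: {A}, {D}, {J} …(+1); under {A} G still reaches {D,J,T,V} ∋ T.
{A,V}: G⊥T given {A,V} in G with G→· removed — back-door holds.
P(T|do(G)) = Σ_{A,V} P(T|G,A,V)·P(A,V).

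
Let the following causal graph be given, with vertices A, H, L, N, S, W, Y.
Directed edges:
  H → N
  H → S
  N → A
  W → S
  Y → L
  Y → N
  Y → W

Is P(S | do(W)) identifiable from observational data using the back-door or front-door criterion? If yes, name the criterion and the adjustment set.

P(S|do(W)): backdoor, adjust for ∅.

desc(W)\{W}={S}; candidates ⊆ {A,H,L,N,Y}.
∅: W⊥S given ∅ in G with W→· removed — back-door holds.
P(S|do(W)) = P(S|W) — no adjustment needed.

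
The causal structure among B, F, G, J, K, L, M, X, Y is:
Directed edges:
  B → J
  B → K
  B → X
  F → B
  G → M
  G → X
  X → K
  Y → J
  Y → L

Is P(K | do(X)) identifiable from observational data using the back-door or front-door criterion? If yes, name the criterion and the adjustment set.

P(K|do(X)): backdoor, adjust for {B}.

desc(X)\{X}={K}; candidates ⊆ {B,F,G,J,L,M,Y}.
size 0: {}; under {} X still reaches {B,F,G,J,K,M} ∋ K.
{B}: X⊥K given {B} in G with X→· removed — back-door holds.
P(K|do(X)) = Σ_{B} P(K|X,B)·P(B).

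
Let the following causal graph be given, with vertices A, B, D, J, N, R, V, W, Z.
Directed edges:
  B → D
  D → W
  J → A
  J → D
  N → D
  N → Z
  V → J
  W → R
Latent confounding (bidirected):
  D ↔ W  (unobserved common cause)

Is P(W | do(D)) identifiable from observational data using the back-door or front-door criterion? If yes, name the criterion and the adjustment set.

P(W|do(D)): not identifiable (no BD/FD set).

desc(D)\{D}={R,W}; candidates ⊆ {A,B,J,N,V,Z}.
D↔W: latent back-door arc(s) into D.
size 0: {}; under {} D still reaches {A,B,J,N,R,V,W,Z} ∋ W.
size 1: {A}, {B}, {J} …(+3); under {A} D still reaches {B,J,N,R,V,W,Z} ∋ W.
size 2: {A,B}, {A,J}, {A,N} …(+12); under {A,B} D still reaches {J,N,R,V,W,Z} ∋ W.
D↔W cannot be blocked by any observed set — no back-door set.
No mediator lies on a directed D→…→W path.
Neither criterion identifies P(W|do(D)) in this graph.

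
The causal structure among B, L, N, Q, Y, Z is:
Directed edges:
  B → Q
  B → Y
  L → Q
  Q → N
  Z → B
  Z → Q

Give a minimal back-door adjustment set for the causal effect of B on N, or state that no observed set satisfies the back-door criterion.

B→N: minimal back-door set {Z}.

desc(B)\{B}={N,Q,Y}; candidates ⊆ {L,Z}.
size 0: {}; under {} B still reaches {N,Q,Z} ∋ N.
{Z}: B⊥N given {Z} in G with B→· removed — back-door holds.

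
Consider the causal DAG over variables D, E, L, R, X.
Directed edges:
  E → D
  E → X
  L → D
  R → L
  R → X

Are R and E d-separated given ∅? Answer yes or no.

Yes — R ⊥ E | ∅.

Bayes-Ball from R | ∅ reaches {D,L,X}.
E ∉ reach(R|∅) ⇒ R ⊥ E | ∅.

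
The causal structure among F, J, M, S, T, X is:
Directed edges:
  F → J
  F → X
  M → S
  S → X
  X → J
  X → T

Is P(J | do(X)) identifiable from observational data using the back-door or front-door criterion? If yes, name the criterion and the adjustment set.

P(J|do(X)): backdoor, adjust for {F}.

desc(X)\{X}={J,T}; candidates ⊆ {F,M,S}.
size 0: {}; under {} X still reaches {F,J,M,S} ∋ J.
{F}: X⊥J given {F} in G with X→· removed — back-door holds.
P(J|do(X)) = Σ_{F} P(J|X,F)·P(F).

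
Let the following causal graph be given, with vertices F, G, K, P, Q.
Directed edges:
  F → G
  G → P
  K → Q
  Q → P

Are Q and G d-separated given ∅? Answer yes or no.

Yes — Q ⊥ G | ∅.

Bayes-Ball from Q | ∅ reaches {K,P}.
G ∉ reach(Q|∅) ⇒ Q ⊥ G | ∅.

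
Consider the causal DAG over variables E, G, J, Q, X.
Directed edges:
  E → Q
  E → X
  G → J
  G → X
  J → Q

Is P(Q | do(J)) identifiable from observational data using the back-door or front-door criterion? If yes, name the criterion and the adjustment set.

desc(J)\{J}={Q}; candidates ⊆ {E,G,X}.
∅: J⊥Q given ∅ in G with J→· removed — back-door holds.
P(Q|do(J)) = P(Q|J) — no adjustment needed.

P(Q|do(J)): backdoor, adjust for ∅.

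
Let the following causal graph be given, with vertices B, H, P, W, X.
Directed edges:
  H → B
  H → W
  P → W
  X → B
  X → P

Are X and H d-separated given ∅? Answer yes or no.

Yes — X ⊥ H | ∅.

Bayes-Ball from X | ∅ reaches {B,P,W}.
H ∉ reach(X|∅) ⇒ X ⊥ H | ∅.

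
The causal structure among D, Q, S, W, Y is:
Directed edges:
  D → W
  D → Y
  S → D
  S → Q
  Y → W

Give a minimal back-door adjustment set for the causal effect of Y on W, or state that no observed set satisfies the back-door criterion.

Y→W: minimal back-door set {D}.

desc(Y)\{Y}={W}; candidates ⊆ {D,Q,S}.
size 0: {}; under {} Y still reaches {D,Q,S,W} ∋ W.
{D}: Y⊥W given {D} in G with Y→· removed — back-door holds.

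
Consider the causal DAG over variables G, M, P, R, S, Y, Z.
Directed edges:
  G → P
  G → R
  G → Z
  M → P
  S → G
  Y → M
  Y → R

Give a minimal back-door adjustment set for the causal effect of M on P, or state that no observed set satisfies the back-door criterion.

desc(M)\{M}={P}; candidates ⊆ {G,R,S,Y,Z}.
∅: M⊥P given ∅ in G with M→· removed — back-door holds.

M→P: minimal back-door set ∅.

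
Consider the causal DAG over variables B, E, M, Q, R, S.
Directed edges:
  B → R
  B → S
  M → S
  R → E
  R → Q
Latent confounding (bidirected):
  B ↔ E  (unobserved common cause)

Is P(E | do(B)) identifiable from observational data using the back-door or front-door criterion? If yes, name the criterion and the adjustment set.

desc(B)\{B}={E,Q,R,S}; candidates ⊆ {M}.
B↔E: latent back-door arc(s) into B.
size 0: {}; under {} B still reaches {E} ∋ E.
size 1: {M}; under {M} B still reaches {E} ∋ E.
B↔E cannot be blocked by any observed set — no back-door set.
{R}: (i) intercepts every directed B→E path; (ii) no back-door B→{R}; (iii) {B} blocks every back-door {R}→E. Front-door holds.
P(E|do(B)) = Σ_{R} P(R|B) Σ_{B'} P(E|R,B')P(B').

P(E|do(B)): frontdoor, adjust for {R}.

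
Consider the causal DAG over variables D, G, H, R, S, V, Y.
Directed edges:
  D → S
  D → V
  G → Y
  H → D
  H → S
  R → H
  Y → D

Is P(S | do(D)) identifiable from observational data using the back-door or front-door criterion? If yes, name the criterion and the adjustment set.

P(S|do(D)): backdoor, adjust for {H}.

desc(D)\{D}={S,V}; candidates ⊆ {G,H,R,Y}.
size 0: {}; under {} D still reaches {G,H,R,S,Y} ∋ S.
{H}: D⊥S given {H} in G with D→· removed — back-door holds.
P(S|do(D)) = Σ_{H} P(S|D,H)·P(H).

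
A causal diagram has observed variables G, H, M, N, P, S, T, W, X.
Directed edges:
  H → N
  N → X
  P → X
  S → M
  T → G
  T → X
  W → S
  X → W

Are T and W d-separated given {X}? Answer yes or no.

Yes — T ⊥ W | {X}.

Bayes-Ball from T | {X} reaches {G,H,N,P}.
W ∉ reach(T|{X}) ⇒ T ⊥ W | {X}.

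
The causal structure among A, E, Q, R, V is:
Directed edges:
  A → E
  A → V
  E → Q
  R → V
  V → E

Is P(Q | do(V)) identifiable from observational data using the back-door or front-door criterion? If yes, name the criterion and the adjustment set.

desc(V)\{V}={E,Q}; candidates ⊆ {A,R}.
size 0: {}; under {} V still reaches {A,E,Q,R} ∋ Q.
{A}: V⊥Q given {A} in G with V→· removed — back-door holds.
P(Q|do(V)) = Σ_{A} P(Q|V,A)·P(A).

P(Q|do(V)): backdoor, adjust for {A}.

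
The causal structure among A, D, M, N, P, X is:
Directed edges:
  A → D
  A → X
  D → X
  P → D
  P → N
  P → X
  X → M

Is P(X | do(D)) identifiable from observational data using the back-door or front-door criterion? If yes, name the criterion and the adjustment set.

desc(D)\{D}={M,X}; candidates ⊆ {A,N,P}.
size 0: {}; under {} D still reaches {A,M,N,P,X} ∋ X.
size 1: {A}, {N}, {P}; under {A} D still reaches {M,N,P,X} ∋ X.
{A,P}: D⊥X given {A,P} in G with D→· removed — back-door holds.
P(X|do(D)) = Σ_{A,P} P(X|D,A,P)·P(A,P).

P(X|do(D)): backdoor, adjust for {A, P}.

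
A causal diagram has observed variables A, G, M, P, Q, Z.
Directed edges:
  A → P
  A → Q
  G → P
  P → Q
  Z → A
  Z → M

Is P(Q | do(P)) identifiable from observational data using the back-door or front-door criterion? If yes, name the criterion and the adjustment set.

P(Q|do(P)): backdoor, adjust for {A}.

desc(P)\{P}={Q}; candidates ⊆ {A,G,M,Z}.
size 0: {}; under {} P still reaches {A,G,M,Q,Z} ∋ Q.
{A}: P⊥Q given {A} in G with P→· removed — back-door holds.
P(Q|do(P)) = Σ_{A} P(Q|P,A)·P(A).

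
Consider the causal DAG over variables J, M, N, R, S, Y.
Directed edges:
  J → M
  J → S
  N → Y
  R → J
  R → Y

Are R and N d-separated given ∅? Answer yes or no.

Bayes-Ball from R | ∅ reaches {J,M,S,Y}.
N ∉ reach(R|∅) ⇒ R ⊥ N | ∅.

Yes — R ⊥ N | ∅.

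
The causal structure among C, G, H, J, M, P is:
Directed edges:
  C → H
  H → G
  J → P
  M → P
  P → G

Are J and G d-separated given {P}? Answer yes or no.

Bayes-Ball from J | {P} reaches {M}.
G ∉ reach(J|{P}) ⇒ J ⊥ G | {P}.

Yes — J ⊥ G | {P}.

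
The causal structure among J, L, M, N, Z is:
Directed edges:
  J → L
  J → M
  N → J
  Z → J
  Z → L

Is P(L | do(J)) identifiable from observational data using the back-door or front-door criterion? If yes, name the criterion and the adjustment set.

desc(J)\{J}={L,M}; candidates ⊆ {N,Z}.
size 0: {}; under {} J still reaches {L,N,Z} ∋ L.
{Z}: J⊥L given {Z} in G with J→· removed — back-door holds.
P(L|do(J)) = Σ_{Z} P(L|J,Z)·P(Z).

P(L|do(J)): backdoor, adjust for {Z}.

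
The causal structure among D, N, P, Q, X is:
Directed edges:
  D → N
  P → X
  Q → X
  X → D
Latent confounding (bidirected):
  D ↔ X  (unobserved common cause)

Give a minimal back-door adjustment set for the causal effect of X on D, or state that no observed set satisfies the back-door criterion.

X→D: no observed back-door set.

desc(X)\{X}={D,N}; candidates ⊆ {P,Q}.
X↔D: latent back-door arc(s) into X.
size 0: {}; under {} X still reaches {D,N,P,Q} ∋ D.
size 1: {P}, {Q}; under {P} X still reaches {D,N,Q} ∋ D.
size 2: {P,Q}; under {P,Q} X still reaches {D,N} ∋ D.
X↔D cannot be blocked by any observed set — no back-door set.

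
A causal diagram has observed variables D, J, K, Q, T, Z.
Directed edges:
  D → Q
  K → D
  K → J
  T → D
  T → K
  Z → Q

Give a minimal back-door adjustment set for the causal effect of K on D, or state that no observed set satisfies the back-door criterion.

K→D: minimal back-door set {T}.

desc(K)\{K}={D,J,Q}; candidates ⊆ {T,Z}.
size 0: {}; under {} K still reaches {D,Q,T} ∋ D.
{T}: K⊥D given {T} in G with K→· removed — back-door holds.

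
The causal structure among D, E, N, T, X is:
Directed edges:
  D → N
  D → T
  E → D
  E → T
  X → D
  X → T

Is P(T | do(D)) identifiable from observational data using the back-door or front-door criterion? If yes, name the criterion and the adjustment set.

P(T|do(D)): backdoor, adjust for {E, X}.

desc(D)\{D}={N,T}; candidates ⊆ {E,X}.
size 0: {}; under {} D still reaches {E,T,X} ∋ T.
size 1: {E}, {X}; under {E} D still reaches {T,X} ∋ T.
{E,X}: D⊥T given {E,X} in G with D→· removed — back-door holds.
P(T|do(D)) = Σ_{E,X} P(T|D,E,X)·P(E,X).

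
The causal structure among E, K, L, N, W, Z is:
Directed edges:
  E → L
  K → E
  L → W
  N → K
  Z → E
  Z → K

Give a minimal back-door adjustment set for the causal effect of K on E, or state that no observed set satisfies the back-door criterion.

K→E: minimal back-door set {Z}.

desc(K)\{K}={E,L,W}; candidates ⊆ {N,Z}.
size 0: {}; under {} K still reaches {E,L,N,W,Z} ∋ E.
{Z}: K⊥E given {Z} in G with K→· removed — back-door holds.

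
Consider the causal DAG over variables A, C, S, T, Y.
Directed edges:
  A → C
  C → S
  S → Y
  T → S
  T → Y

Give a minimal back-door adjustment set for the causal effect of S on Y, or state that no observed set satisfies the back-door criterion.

desc(S)\{S}={Y}; candidates ⊆ {A,C,T}.
size 0: {}; under {} S still reaches {A,C,T,Y} ∋ Y.
{T}: S⊥Y given {T} in G with S→· removed — back-door holds.

S→Y: minimal back-door set {T}.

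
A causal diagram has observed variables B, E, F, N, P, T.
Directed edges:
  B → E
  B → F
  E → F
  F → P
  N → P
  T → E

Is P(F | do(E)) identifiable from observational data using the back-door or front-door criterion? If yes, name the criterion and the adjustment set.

desc(E)\{E}={F,P}; candidates ⊆ {B,N,T}.
size 0: {}; under {} E still reaches {B,F,P,T} ∋ F.
{B}: E⊥F given {B} in G with E→· removed — back-door holds.
P(F|do(E)) = Σ_{B} P(F|E,B)·P(B).

P(F|do(E)): backdoor, adjust for {B}.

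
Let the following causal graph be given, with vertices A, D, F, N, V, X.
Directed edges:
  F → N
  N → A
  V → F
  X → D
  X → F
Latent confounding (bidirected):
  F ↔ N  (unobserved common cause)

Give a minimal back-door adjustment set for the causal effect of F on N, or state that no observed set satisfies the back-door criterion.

desc(F)\{F}={A,N}; candidates ⊆ {D,V,X}.
F↔N: latent back-door arc(s) into F.
size 0: {}; under {} F still reaches {A,D,N,V,X} ∋ N.
size 1: {D}, {V}, {X}; under {D} F still reaches {A,N,V,X} ∋ N.
size 2: {D,V}, {D,X}, {V,X}; under {D,V} F still reaches {A,N,X} ∋ N.
F↔N cannot be blocked by any observed set — no back-door set.

F→N: no observed back-door set.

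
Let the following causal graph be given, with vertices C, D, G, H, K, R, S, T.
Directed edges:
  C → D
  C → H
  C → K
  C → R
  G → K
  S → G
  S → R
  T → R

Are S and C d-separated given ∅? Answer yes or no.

Bayes-Ball from S | ∅ reaches {G,K,R}.
C ∉ reach(S|∅) ⇒ S ⊥ C | ∅.

Yes — S ⊥ C | ∅.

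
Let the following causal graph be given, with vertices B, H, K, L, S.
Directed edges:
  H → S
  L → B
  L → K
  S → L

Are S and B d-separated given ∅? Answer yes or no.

No — S and B are d-connected given ∅.

Bayes-Ball from S | ∅ reaches {B,H,K,L}.
B ∈ reach(S|∅) ⇒ S ⊥̸ B | ∅.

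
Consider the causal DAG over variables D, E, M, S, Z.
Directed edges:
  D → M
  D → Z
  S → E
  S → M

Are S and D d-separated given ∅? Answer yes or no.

Yes — S ⊥ D | ∅.

Bayes-Ball from S | ∅ reaches {E,M}.
D ∉ reach(S|∅) ⇒ S ⊥ D | ∅.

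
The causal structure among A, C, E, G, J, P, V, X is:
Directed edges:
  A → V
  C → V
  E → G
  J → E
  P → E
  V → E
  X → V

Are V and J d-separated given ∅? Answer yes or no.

Bayes-Ball from V | ∅ reaches {A,C,E,G,X}.
J ∉ reach(V|∅) ⇒ V ⊥ J | ∅.

Yes — V ⊥ J | ∅.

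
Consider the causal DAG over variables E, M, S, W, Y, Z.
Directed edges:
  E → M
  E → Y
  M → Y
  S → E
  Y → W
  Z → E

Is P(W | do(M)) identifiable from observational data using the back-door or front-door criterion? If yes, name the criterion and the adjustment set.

desc(M)\{M}={W,Y}; candidates ⊆ {E,S,Z}.
size 0: {}; under {} M still reaches {E,S,W,Y,Z} ∋ W.
{E}: M⊥W given {E} in G with M→· removed — back-door holds.
P(W|do(M)) = Σ_{E} P(W|M,E)·P(E).

P(W|do(M)): backdoor, adjust for {E}.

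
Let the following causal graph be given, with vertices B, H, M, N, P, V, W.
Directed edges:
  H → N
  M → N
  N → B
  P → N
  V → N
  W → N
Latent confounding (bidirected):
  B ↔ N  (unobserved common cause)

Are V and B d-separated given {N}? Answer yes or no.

Bayes-Ball from V | {N} reaches {B,H,M,P,W}.
B ∈ reach(V|{N}) ⇒ V ⊥̸ B | {N}.

No — V and B are d-connected given {N}.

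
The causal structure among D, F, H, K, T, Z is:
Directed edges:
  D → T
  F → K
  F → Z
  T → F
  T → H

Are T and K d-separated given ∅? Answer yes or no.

No — T and K are d-connected given ∅.

Bayes-Ball from T | ∅ reaches {D,F,H,K,Z}.
K ∈ reach(T|∅) ⇒ T ⊥̸ K | ∅.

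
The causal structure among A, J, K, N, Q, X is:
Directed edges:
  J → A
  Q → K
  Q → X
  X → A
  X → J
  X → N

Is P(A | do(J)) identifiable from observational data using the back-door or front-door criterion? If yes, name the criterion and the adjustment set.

desc(J)\{J}={A}; candidates ⊆ {K,N,Q,X}.
size 0: {}; under {} J still reaches {A,K,N,Q,X} ∋ A.
{X}: J⊥A given {X} in G with J→· removed — back-door holds.
P(A|do(J)) = Σ_{X} P(A|J,X)·P(X).

P(A|do(J)): backdoor, adjust for {X}.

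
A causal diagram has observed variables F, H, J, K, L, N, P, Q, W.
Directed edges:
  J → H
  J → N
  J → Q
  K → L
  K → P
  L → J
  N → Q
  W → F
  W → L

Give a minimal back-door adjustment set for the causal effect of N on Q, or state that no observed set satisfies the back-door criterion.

N→Q: minimal back-door set {J}.

desc(N)\{N}={Q}; candidates ⊆ {F,H,J,K,L,P,W}.
size 0: {}; under {} N still reaches {F,H,J,K,L,P,Q,W} ∋ Q.
{J}: N⊥Q given {J} in G with N→· removed — back-door holds.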